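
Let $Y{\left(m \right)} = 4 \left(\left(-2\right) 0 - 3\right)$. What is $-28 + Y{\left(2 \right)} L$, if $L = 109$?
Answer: $-1336$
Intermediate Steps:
$Y{\left(m \right)} = -12$ ($Y{\left(m \right)} = 4 \left(0 - 3\right) = 4 \left(-3\right) = -12$)
$-28 + Y{\left(2 \right)} L = -28 - 1308 = -1336$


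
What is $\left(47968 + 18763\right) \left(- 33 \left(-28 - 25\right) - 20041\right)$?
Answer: $-1220643452$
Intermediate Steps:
$\left(47968 + 18763\right) \left(- 33 \left(-28 - 25\right) - 20041\right) = 66731 \left(\left(-33\right) \left(-53\right) - 20041\right) = 66731 \left(1749 - 20041\right) = 66731 \left(-18292\right) = -1220643452$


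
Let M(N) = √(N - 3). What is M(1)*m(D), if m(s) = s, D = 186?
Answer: 186*I*√2 ≈ 263.04*I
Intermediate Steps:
M(N) = √(-3 + N)
M(1)*m(D) = √(-3 + 1)*186 = √(-2)*186 = (I*√2)*186 = 186*I*√2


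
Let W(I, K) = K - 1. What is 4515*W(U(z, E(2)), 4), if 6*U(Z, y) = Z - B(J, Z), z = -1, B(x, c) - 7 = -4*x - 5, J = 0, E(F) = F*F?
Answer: 13545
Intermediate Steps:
E(F) = F**2
B(x, c) = 2 - 4*x (B(x, c) = 7 + (-4*x - 5) = 7 + (-5 - 4*x) = 2 - 4*x)
U(Z, y) = -1/3 + Z/6 (U(Z, y) = (Z - (2 - 4*0))/6 = (Z - (2 + 0))/6 = (Z - 1*2)/6 = (Z - 2)/6 = (-2 + Z)/6 = -1/3 + Z/6)
W(I, K) = -1 + K
4515*W(U(z, E(2)), 4) = 4515*(-1 + 4) = 4515*3 = 13545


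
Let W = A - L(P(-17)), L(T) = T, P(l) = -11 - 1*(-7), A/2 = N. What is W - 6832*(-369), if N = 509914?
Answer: 3540840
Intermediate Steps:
A = 1019828 (A = 2*509914 = 1019828)
P(l) = -4 (P(l) = -11 + 7 = -4)
W = 1019832 (W = 1019828 - 1*(-4) = 1019828 + 4 = 1019832)
W - 6832*(-369) = 1019832 - 6832*(-369) = 1019832 + 2521008 = 3540840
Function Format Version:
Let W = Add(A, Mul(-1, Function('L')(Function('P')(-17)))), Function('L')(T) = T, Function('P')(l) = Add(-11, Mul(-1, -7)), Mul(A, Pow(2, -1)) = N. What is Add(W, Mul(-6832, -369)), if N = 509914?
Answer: 3540840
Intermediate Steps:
A = 1019828 (A = Mul(2, 509914) = 1019828)
Function('P')(l) = -4 (Function('P')(l) = Add(-11, 7) = -4)
W = 1019832 (W = Add(1019828, Mul(-1, -4)) = Add(1019828, 4) = 1019832)
Add(W, Mul(-6832, -369)) = Add(1019832, Mul(-6832, -369)) = Add(1019832, 2521008) = 3540840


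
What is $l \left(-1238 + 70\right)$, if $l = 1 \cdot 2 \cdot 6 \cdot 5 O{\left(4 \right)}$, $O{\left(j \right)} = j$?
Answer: $-280320$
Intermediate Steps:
$l = 240$ ($l = 1 \cdot 2 \cdot 6 \cdot 5 \cdot 4 = 1 \cdot 12 \cdot 5 \cdot 4 = 1 \cdot 60 \cdot 4 = 60 \cdot 4 = 240$)
$l \left(-1238 + 70\right) = 240 \left(-1238 + 70\right) = 240 \left(-1168\right) = -280320$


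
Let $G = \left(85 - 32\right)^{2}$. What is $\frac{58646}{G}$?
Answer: $\frac{58646}{2809} \approx 20.878$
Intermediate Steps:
$G = 2809$ ($G = 53^{2} = 2809$)
$\frac{58646}{G} = \frac{58646}{2809}$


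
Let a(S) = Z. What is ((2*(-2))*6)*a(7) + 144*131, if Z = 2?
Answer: 18816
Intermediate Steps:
a(S) = 2
((2*(-2))*6)*a(7) + 144*131 = ((2*(-2))*6)*2 + 144*131 = -4*6*2 + 18864 = -24*2 + 18864 = -48 + 18864 = 18816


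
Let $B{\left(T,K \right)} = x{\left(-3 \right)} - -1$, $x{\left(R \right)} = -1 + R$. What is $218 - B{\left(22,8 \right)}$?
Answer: $221$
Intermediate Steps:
$B{\left(T,K \right)} = -3$ ($B{\left(T,K \right)} = \left(-1 - 3\right) - -1 = -4 + 1 = -3$)
$218 - B{\left(22,8 \right)} = 218 - -3 = 218 + 3 = 221$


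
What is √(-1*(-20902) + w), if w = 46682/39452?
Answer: √8133743743118/19726 ≈ 144.58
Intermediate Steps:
w = 23341/19726 (w = 46682*(1/39452) = 23341/19726 ≈ 1.1833)
√(-1*(-20902) + w) = √(-1*(-20902) + 23341/19726) = √(20902 + 23341/19726) = √(412336193/19726) = √8133743743118/19726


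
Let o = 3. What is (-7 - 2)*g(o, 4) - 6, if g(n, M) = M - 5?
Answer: 3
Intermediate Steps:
g(n, M) = -5 + M
(-7 - 2)*g(o, 4) - 6 = (-7 - 2)*(-5 + 4) - 6 = -9*(-1) - 6 = 9 - 6 = 3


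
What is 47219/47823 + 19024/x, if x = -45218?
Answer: 612681995/1081230207 ≈ 0.56665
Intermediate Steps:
47219/47823 + 19024/x = 47219/47823 + 19024/(-45218) = 47219*(1/47823) + 19024*(-1/45218) = 47219/47823 - 9512/22609 = 612681995/1081230207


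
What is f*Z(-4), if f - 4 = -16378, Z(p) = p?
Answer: 65496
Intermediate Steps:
f = -16374 (f = 4 - 16378 = -16374)
f*Z(-4) = -16374*(-4) = 65496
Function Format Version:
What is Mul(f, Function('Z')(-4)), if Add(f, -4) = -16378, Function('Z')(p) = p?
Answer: 65496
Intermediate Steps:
f = -16374 (f = Add(4, -16378) = -16374)
Mul(f, Function('Z')(-4)) = Mul(-16374, -4) = 65496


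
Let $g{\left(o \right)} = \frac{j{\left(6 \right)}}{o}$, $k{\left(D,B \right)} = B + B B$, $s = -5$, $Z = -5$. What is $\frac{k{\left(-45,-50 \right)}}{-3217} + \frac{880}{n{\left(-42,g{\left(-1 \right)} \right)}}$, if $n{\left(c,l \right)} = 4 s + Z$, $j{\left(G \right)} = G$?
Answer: $- \frac{578442}{16085} \approx -35.962$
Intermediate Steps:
$k{\left(D,B \right)} = B + B^{2}$
$g{\left(o \right)} = \frac{6}{o}$
$n{\left(c,l \right)} = -25$ ($n{\left(c,l \right)} = 4 \left(-5\right) - 5 = -20 - 5 = -25$)
$\frac{k{\left(-45,-50 \right)}}{-3217} + \frac{880}{n{\left(-42,g{\left(-1 \right)} \right)}} = \frac{\left(-50\right) \left(1 - 50\right)}{-3217} + \frac{880}{-25} = \left(-50\right) \left(-49\right) \left(- \frac{1}{3217}\right) + 880 \left(- \frac{1}{25}\right) = 2450 \left(- \frac{1}{3217}\right) - \frac{176}{5} = - \frac{2450}{3217} - \frac{176}{5} = - \frac{578442}{16085}$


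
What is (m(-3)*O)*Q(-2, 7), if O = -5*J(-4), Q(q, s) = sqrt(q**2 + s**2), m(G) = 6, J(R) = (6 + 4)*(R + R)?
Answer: 2400*sqrt(53) ≈ 17472.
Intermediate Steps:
J(R) = 20*R (J(R) = 10*(2*R) = 20*R)
O = 400 (O = -100*(-4) = -5*(-80) = 400)
(m(-3)*O)*Q(-2, 7) = (6*400)*sqrt((-2)**2 + 7**2) = 2400*sqrt(4 + 49) = 2400*sqrt(53)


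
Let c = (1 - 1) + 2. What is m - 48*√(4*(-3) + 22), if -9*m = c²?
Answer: -4/9 - 48*√10 ≈ -152.23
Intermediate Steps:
c = 2 (c = 0 + 2 = 2)
m = -4/9 (m = -⅑*2² = -⅑*4 = -4/9 ≈ -0.44444)
m - 48*√(4*(-3) + 22) = -4/9 - 48*√(4*(-3) + 22) = -4/9 - 48*√(-12 + 22) = -4/9 - 48*√10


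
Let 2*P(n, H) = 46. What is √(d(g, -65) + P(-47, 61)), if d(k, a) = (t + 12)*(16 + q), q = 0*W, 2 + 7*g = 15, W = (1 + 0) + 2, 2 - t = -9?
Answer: √391 ≈ 19.774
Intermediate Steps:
t = 11 (t = 2 - 1*(-9) = 2 + 9 = 11)
W = 3 (W = 1 + 2 = 3)
P(n, H) = 23 (P(n, H) = (½)*46 = 23)
g = 13/7 (g = -2/7 + (⅐)*15 = -2/7 + 15/7 = 13/7 ≈ 1.8571)
q = 0 (q = 0*3 = 0)
d(k, a) = 368 (d(k, a) = (11 + 12)*(16 + 0) = 23*16 = 368)
√(d(g, -65) + P(-47, 61)) = √(368 + 23) = √391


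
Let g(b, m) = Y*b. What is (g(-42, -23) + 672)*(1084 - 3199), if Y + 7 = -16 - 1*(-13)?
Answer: -2309580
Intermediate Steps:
Y = -10 (Y = -7 + (-16 - 1*(-13)) = -7 + (-16 + 13) = -7 - 3 = -10)
g(b, m) = -10*b
(g(-42, -23) + 672)*(1084 - 3199) = (-10*(-42) + 672)*(1084 - 3199) = (420 + 672)*(-2115) = 1092*(-2115) = -2309580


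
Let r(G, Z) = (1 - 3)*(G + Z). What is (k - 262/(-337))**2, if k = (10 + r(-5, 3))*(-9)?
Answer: 1780840000/113569 ≈ 15681.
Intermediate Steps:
r(G, Z) = -2*G - 2*Z (r(G, Z) = -2*(G + Z) = -2*G - 2*Z)
k = -126 (k = (10 + (-2*(-5) - 2*3))*(-9) = (10 + (10 - 6))*(-9) = (10 + 4)*(-9) = 14*(-9) = -126)
(k - 262/(-337))**2 = (-126 - 262/(-337))**2 = (-126 - 262*(-1/337))**2 = (-126 + 262/337)**2 = (-42200/337)**2 = 1780840000/113569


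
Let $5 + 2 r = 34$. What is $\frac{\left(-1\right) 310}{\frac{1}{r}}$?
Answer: $-4495$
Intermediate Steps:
$r = \frac{29}{2}$ ($r = - \frac{5}{2} + \frac{1}{2} \cdot 34 = - \frac{5}{2} + 17 = \frac{29}{2} \approx 14.5$)
$\frac{\left(-1\right) 310}{\frac{1}{r}} = \frac{\left(-1\right) 310}{\frac{1}{\frac{29}{2}}} = - \frac{310}{\frac{2}{29}} = \left(-310\right) \frac{29}{2} = -4495$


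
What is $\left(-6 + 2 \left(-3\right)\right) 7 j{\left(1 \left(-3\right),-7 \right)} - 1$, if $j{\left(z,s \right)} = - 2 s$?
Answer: $-1177$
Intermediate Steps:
$\left(-6 + 2 \left(-3\right)\right) 7 j{\left(1 \left(-3\right),-7 \right)} - 1 = \left(-6 + 2 \left(-3\right)\right) 7 \left(\left(-2\right) \left(-7\right)\right) - 1 = \left(-6 - 6\right) 7 \cdot 14 - 1 = \left(-12\right) 7 \cdot 14 - 1 = \left(-84\right) 14 - 1 = -1176 - 1 = -1177$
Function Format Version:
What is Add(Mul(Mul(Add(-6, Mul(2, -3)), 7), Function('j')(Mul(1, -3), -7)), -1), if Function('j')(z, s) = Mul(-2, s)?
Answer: -1177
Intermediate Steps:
Add(Mul(Mul(Add(-6, Mul(2, -3)), 7), Function('j')(Mul(1, -3), -7)), -1) = Add(Mul(Mul(Add(-6, Mul(2, -3)), 7), Mul(-2, -7)), -1) = Add(Mul(Mul(Add(-6, -6), 7), 14), -1) = Add(Mul(Mul(-12, 7), 14), -1) = Add(Mul(-84, 14), -1) = Add(-1176, -1) = -1177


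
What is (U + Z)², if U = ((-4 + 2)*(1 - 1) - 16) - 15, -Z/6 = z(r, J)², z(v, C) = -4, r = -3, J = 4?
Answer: 16129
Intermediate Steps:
Z = -96 (Z = -6*(-4)² = -6*16 = -96)
U = -31 (U = (-2*0 - 16) - 15 = (0 - 16) - 15 = -16 - 15 = -31)
(U + Z)² = (-31 - 96)² = (-127)² = 16129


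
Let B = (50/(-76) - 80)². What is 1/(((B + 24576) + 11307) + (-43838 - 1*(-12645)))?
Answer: 1444/16166585 ≈ 8.9320e-5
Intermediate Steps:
B = 9394225/1444 (B = (50*(-1/76) - 80)² = (-25/38 - 80)² = (-3065/38)² = 9394225/1444 ≈ 6505.7)
1/(((B + 24576) + 11307) + (-43838 - 1*(-12645))) = 1/(((9394225/1444 + 24576) + 11307) + (-43838 - 1*(-12645))) = 1/((44881969/1444 + 11307) + (-43838 + 12645)) = 1/(61209277/1444 - 31193) = 1/(16166585/1444) = 1444/16166585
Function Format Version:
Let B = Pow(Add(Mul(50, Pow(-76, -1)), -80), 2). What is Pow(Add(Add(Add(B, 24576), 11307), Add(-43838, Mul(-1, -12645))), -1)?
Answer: Rational(1444, 16166585) ≈ 8.9320e-5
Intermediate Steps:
B = Rational(9394225, 1444) (B = Pow(Add(Mul(50, Rational(-1, 76)), -80), 2) = Pow(Add(Rational(-25, 38), -80), 2) = Pow(Rational(-3065, 38), 2) = Rational(9394225, 1444) ≈ 6505.7)
Pow(Add(Add(Add(B, 24576), 11307), Add(-43838, Mul(-1, -12645))), -1) = Pow(Add(Add(Add(Rational(9394225, 1444), 24576), 11307), Add(-43838, Mul(-1, -12645))), -1) = Pow(Add(Add(Rational(44881969, 1444), 11307), Add(-43838, 12645)), -1) = Pow(Add(Rational(61209277, 1444), -31193), -1) = Pow(Rational(16166585, 1444), -1) = Rational(1444, 16166585)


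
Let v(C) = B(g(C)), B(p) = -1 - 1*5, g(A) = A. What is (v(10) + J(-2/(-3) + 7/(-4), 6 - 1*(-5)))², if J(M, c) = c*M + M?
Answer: 361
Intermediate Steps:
B(p) = -6 (B(p) = -1 - 5 = -6)
v(C) = -6
J(M, c) = M + M*c (J(M, c) = M*c + M = M + M*c)
(v(10) + J(-2/(-3) + 7/(-4), 6 - 1*(-5)))² = (-6 + (-2/(-3) + 7/(-4))*(1 + (6 - 1*(-5))))² = (-6 + (-2*(-⅓) + 7*(-¼))*(1 + (6 + 5)))² = (-6 + (⅔ - 7/4)*(1 + 11))² = (-6 - 13/12*12)² = (-6 - 13)² = (-19)² = 361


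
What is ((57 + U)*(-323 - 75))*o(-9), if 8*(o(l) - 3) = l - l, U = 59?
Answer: -138504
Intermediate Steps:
o(l) = 3 (o(l) = 3 + (l - l)/8 = 3 + (⅛)*0 = 3 + 0 = 3)
((57 + U)*(-323 - 75))*o(-9) = ((57 + 59)*(-323 - 75))*3 = (116*(-398))*3 = -46168*3 = -138504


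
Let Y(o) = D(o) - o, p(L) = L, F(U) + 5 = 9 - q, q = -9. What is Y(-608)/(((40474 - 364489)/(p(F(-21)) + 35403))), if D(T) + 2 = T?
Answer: 70832/324015 ≈ 0.21861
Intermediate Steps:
F(U) = 13 (F(U) = -5 + (9 - 1*(-9)) = -5 + (9 + 9) = -5 + 18 = 13)
D(T) = -2 + T
Y(o) = -2 (Y(o) = (-2 + o) - o = -2)
Y(-608)/(((40474 - 364489)/(p(F(-21)) + 35403))) = -2*(13 + 35403)/(40474 - 364489) = -2/((-324015/35416)) = -2/((-324015*1/35416)) = -2/(-324015/35416) = -2*(-35416/324015) = 70832/324015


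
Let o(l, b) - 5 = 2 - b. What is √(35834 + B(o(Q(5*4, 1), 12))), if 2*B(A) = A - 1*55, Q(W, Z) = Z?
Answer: 2*√8951 ≈ 189.22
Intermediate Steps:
o(l, b) = 7 - b (o(l, b) = 5 + (2 - b) = 7 - b)
B(A) = -55/2 + A/2 (B(A) = (A - 1*55)/2 = (A - 55)/2 = (-55 + A)/2 = -55/2 + A/2)
√(35834 + B(o(Q(5*4, 1), 12))) = √(35834 + (-55/2 + (7 - 1*12)/2)) = √(35834 + (-55/2 + (7 - 12)/2)) = √(35834 + (-55/2 + (½)*(-5))) = √(35834 + (-55/2 - 5/2)) = √(35834 - 30) = √35804 = 2*√8951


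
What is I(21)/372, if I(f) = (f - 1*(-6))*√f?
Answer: 9*√21/124 ≈ 0.33261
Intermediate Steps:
I(f) = √f*(6 + f) (I(f) = (f + 6)*√f = (6 + f)*√f = √f*(6 + f))
I(21)/372 = (√21*(6 + 21))/372 = (√21*27)*(1/372) = (27*√21)*(1/372) = 9*√21/124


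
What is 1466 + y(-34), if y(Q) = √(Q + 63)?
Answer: 1466 + √29 ≈ 1471.4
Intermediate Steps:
y(Q) = √(63 + Q)
1466 + y(-34) = 1466 + √(63 - 34) = 1466 + √29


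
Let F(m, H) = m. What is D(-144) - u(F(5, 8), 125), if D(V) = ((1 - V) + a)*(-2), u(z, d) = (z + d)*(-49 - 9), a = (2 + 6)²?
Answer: 7122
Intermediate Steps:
a = 64 (a = 8² = 64)
u(z, d) = -58*d - 58*z (u(z, d) = (d + z)*(-58) = -58*d - 58*z)
D(V) = -130 + 2*V (D(V) = ((1 - V) + 64)*(-2) = (65 - V)*(-2) = -130 + 2*V)
D(-144) - u(F(5, 8), 125) = (-130 + 2*(-144)) - (-58*125 - 58*5) = (-130 - 288) - (-7250 - 290) = -418 - 1*(-7540) = -418 + 7540 = 7122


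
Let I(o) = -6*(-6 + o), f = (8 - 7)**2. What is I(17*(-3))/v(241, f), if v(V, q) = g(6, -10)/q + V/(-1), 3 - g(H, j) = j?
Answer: -3/2 ≈ -1.5000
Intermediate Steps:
g(H, j) = 3 - j
f = 1 (f = 1**2 = 1)
v(V, q) = -V + 13/q (v(V, q) = (3 - 1*(-10))/q + V/(-1) = (3 + 10)/q + V*(-1) = 13/q - V = -V + 13/q)
I(o) = 36 - 6*o
I(17*(-3))/v(241, f) = (36 - 102*(-3))/(-1*241 + 13/1) = (36 - 6*(-51))/(-241 + 13*1) = (36 + 306)/(-241 + 13) = 342/(-228) = 342*(-1/228) = -3/2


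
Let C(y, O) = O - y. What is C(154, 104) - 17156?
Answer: -17206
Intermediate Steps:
C(154, 104) - 17156 = (104 - 1*154) - 17156 = (104 - 154) - 17156 = -50 - 17156 = -17206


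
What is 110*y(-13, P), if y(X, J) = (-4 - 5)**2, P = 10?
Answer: 8910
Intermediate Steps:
y(X, J) = 81 (y(X, J) = (-9)**2 = 81)
110*y(-13, P) = 110*81 = 8910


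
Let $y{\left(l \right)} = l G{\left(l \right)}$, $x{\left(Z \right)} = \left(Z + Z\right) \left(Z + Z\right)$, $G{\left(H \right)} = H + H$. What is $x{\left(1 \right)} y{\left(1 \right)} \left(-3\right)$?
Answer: $-24$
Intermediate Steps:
$G{\left(H \right)} = 2 H$
$x{\left(Z \right)} = 4 Z^{2}$ ($x{\left(Z \right)} = 2 Z 2 Z = 4 Z^{2}$)
$y{\left(l \right)} = 2 l^{2}$ ($y{\left(l \right)} = l 2 l = 2 l^{2}$)
$x{\left(1 \right)} y{\left(1 \right)} \left(-3\right) = 4 \cdot 1^{2} \cdot 2 \cdot 1^{2} \left(-3\right) = 4 \cdot 1 \cdot 2 \cdot 1 \left(-3\right) = 4 \cdot 2 \left(-3\right) = 8 \left(-3\right) = -24$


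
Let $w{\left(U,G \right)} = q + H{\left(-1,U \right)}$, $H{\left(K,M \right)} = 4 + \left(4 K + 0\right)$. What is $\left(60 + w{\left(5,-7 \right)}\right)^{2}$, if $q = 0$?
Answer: $3600$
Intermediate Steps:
$H{\left(K,M \right)} = 4 + 4 K$
$w{\left(U,G \right)} = 0$ ($w{\left(U,G \right)} = 0 + \left(4 + 4 \left(-1\right)\right) = 0 + \left(4 - 4\right) = 0 + 0 = 0$)
$\left(60 + w{\left(5,-7 \right)}\right)^{2} = \left(60 + 0\right)^{2} = 60^{2} = 3600$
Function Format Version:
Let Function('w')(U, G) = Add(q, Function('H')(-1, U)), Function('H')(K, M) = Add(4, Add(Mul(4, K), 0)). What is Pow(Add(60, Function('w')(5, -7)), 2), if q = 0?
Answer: 3600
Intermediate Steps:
Function('H')(K, M) = Add(4, Mul(4, K))
Function('w')(U, G) = 0 (Function('w')(U, G) = Add(0, Add(4, Mul(4, -1))) = Add(0, Add(4, -4)) = Add(0, 0) = 0)
Pow(Add(60, Function('w')(5, -7)), 2) = Pow(Add(60, 0), 2) = Pow(60, 2) = 3600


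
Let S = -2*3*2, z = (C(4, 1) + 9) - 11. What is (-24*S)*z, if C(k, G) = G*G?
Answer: -288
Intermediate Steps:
C(k, G) = G**2
z = -1 (z = (1**2 + 9) - 11 = (1 + 9) - 11 = 10 - 11 = -1)
S = -12 (S = -6*2 = -12)
(-24*S)*z = -24*(-12)*(-1) = 288*(-1) = -288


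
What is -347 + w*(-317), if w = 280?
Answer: -89107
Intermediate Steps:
-347 + w*(-317) = -347 + 280*(-317) = -347 - 88760 = -89107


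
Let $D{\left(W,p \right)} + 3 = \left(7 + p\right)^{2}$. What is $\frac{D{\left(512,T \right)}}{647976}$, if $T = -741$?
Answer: $\frac{538753}{647976} \approx 0.83144$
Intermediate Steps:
$D{\left(W,p \right)} = -3 + \left(7 + p\right)^{2}$
$\frac{D{\left(512,T \right)}}{647976} = \frac{-3 + \left(7 - 741\right)^{2}}{647976} = \left(-3 + \left(-734\right)^{2}\right) \frac{1}{647976} = \left(-3 + 538756\right) \frac{1}{647976} = 538753 \cdot \frac{1}{647976} = \frac{538753}{647976}$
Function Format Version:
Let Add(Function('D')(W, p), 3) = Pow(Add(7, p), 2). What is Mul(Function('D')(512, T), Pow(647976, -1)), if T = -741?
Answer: Rational(538753, 647976) ≈ 0.83144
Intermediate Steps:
Function('D')(W, p) = Add(-3, Pow(Add(7, p), 2))
Mul(Function('D')(512, T), Pow(647976, -1)) = Mul(Add(-3, Pow(Add(7, -741), 2)), Pow(647976, -1)) = Mul(Add(-3, Pow(-734, 2)), Rational(1, 647976)) = Mul(Add(-3, 538756), Rational(1, 647976)) = Mul(538753, Rational(1, 647976)) = Rational(538753, 647976)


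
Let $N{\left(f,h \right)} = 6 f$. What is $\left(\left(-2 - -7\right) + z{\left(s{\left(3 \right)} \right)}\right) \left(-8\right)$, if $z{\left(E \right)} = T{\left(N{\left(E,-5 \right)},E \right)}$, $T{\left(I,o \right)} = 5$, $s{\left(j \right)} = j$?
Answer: $-80$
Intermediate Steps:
$z{\left(E \right)} = 5$
$\left(\left(-2 - -7\right) + z{\left(s{\left(3 \right)} \right)}\right) \left(-8\right) = \left(\left(-2 - -7\right) + 5\right) \left(-8\right) = \left(\left(-2 + 7\right) + 5\right) \left(-8\right) = \left(5 + 5\right) \left(-8\right) = 10 \left(-8\right) = -80$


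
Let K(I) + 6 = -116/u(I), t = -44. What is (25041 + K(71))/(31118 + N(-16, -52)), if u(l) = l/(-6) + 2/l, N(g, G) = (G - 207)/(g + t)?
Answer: 7557025860/9390847831 ≈ 0.80472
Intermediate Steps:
N(g, G) = (-207 + G)/(-44 + g) (N(g, G) = (G - 207)/(g - 44) = (-207 + G)/(-44 + g))
u(l) = 2/l - l/6 (u(l) = l*(-1/6) + 2/l = -l/6 + 2/l = 2/l - l/6)
K(I) = -6 - 116/(2/I - I/6)
(25041 + K(71))/(31118 + N(-16, -52)) = (25041 + 6*(12 - 1*71**2 + 116*71)/(-12 + 71**2))/(31118 + (-207 - 52)/(-44 - 16)) = (25041 + 6*(12 - 1*5041 + 8236)/(-12 + 5041))/(31118 - 259/(-60)) = (25041 + 6*(12 - 5041 + 8236)/5029)/(31118 - 1/60*(-259)) = (25041 + 6*(1/5029)*3207)/(31118 + 259/60) = (25041 + 19242/5029)/(1867339/60) = (125950431/5029)*(60/1867339) = 7557025860/9390847831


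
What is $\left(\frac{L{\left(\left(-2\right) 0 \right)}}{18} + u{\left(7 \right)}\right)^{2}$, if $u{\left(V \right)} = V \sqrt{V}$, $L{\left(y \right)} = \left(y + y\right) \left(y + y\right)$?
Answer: $343$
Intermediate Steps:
$L{\left(y \right)} = 4 y^{2}$ ($L{\left(y \right)} = 2 y 2 y = 4 y^{2}$)
$u{\left(V \right)} = V^{\frac{3}{2}}$
$\left(\frac{L{\left(\left(-2\right) 0 \right)}}{18} + u{\left(7 \right)}\right)^{2} = \left(\frac{4 \left(\left(-2\right) 0\right)^{2}}{18} + 7^{\frac{3}{2}}\right)^{2} = \left(4 \cdot 0^{2} \cdot \frac{1}{18} + 7 \sqrt{7}\right)^{2} = \left(4 \cdot 0 \cdot \frac{1}{18} + 7 \sqrt{7}\right)^{2} = \left(0 \cdot \frac{1}{18} + 7 \sqrt{7}\right)^{2} = \left(0 + 7 \sqrt{7}\right)^{2} = \left(7 \sqrt{7}\right)^{2} = 343$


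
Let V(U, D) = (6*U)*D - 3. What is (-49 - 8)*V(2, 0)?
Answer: 171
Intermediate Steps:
V(U, D) = -3 + 6*D*U (V(U, D) = 6*D*U - 3 = -3 + 6*D*U)
(-49 - 8)*V(2, 0) = (-49 - 8)*(-3 + 6*0*2) = -57*(-3 + 0) = -57*(-3) = 171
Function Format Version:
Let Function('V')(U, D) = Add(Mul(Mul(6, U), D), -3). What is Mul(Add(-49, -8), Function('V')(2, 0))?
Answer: 171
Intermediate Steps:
Function('V')(U, D) = Add(-3, Mul(6, D, U)) (Function('V')(U, D) = Add(Mul(6, D, U), -3) = Add(-3, Mul(6, D, U)))
Mul(Add(-49, -8), Function('V')(2, 0)) = Mul(Add(-49, -8), Add(-3, Mul(6, 0, 2))) = Mul(-57, Add(-3, 0)) = Mul(-57, -3) = 171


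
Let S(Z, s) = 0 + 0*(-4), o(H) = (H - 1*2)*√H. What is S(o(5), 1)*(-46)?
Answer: 0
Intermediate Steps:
o(H) = √H*(-2 + H) (o(H) = (H - 2)*√H = (-2 + H)*√H = √H*(-2 + H))
S(Z, s) = 0 (S(Z, s) = 0 + 0 = 0)
S(o(5), 1)*(-46) = 0*(-46) = 0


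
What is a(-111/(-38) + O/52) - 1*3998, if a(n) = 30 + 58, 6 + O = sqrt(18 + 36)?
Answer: -3910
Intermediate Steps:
O = -6 + 3*sqrt(6) (O = -6 + sqrt(18 + 36) = -6 + sqrt(54) = -6 + 3*sqrt(6) ≈ 1.3485)
a(n) = 88
a(-111/(-38) + O/52) - 1*3998 = 88 - 1*3998 = 88 - 3998 = -3910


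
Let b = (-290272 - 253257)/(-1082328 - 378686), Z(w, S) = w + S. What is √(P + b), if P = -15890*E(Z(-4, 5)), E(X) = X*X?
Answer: I*√33917394617756034/1461014 ≈ 126.05*I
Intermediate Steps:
Z(w, S) = S + w
E(X) = X²
P = -15890 (P = -15890*(5 - 4)² = -15890*1² = -15890*1 = -15890)
b = 543529/1461014 (b = -543529/(-1461014) = -543529*(-1/1461014) = 543529/1461014 ≈ 0.37202)
√(P + b) = √(-15890 + 543529/1461014) = √(-23214968931/1461014) = I*√33917394617756034/1461014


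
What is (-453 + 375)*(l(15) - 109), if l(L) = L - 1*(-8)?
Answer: 6708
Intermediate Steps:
l(L) = 8 + L (l(L) = L + 8 = 8 + L)
(-453 + 375)*(l(15) - 109) = (-453 + 375)*((8 + 15) - 109) = -78*(23 - 109) = -78*(-86) = 6708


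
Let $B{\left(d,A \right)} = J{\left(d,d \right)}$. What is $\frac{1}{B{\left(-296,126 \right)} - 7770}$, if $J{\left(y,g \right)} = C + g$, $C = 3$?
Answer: $- \frac{1}{8063} \approx -0.00012402$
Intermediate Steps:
$J{\left(y,g \right)} = 3 + g$
$B{\left(d,A \right)} = 3 + d$
$\frac{1}{B{\left(-296,126 \right)} - 7770} = \frac{1}{\left(3 - 296\right) - 7770} = \frac{1}{-293 - 7770} = \frac{1}{-8063} = - \frac{1}{8063}$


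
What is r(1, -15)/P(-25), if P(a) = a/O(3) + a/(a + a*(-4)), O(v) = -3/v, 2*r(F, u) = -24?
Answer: -18/37 ≈ -0.48649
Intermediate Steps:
r(F, u) = -12 (r(F, u) = (½)*(-24) = -12)
P(a) = -⅓ - a (P(a) = a/((-3/3)) + a/(a + a*(-4)) = a/((-3*⅓)) + a/(a - 4*a) = a/(-1) + a/((-3*a)) = a*(-1) + a*(-1/(3*a)) = -a - ⅓ = -⅓ - a)
r(1, -15)/P(-25) = -12/(-⅓ - 1*(-25)) = -12/(-⅓ + 25) = -12/74/3 = -12*3/74 = -18/37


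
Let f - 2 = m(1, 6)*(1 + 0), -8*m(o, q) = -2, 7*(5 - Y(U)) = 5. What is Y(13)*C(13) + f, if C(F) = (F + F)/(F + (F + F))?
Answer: 143/28 ≈ 5.1071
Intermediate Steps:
C(F) = ⅔ (C(F) = (2*F)/(F + 2*F) = (2*F)/((3*F)) = (2*F)*(1/(3*F)) = ⅔)
Y(U) = 30/7 (Y(U) = 5 - ⅐*5 = 5 - 5/7 = 30/7)
m(o, q) = ¼ (m(o, q) = -⅛*(-2) = ¼)
f = 9/4 (f = 2 + (1 + 0)/4 = 2 + (¼)*1 = 2 + ¼ = 9/4 ≈ 2.2500)
Y(13)*C(13) + f = (30/7)*(⅔) + 9/4 = 20/7 + 9/4 = 143/28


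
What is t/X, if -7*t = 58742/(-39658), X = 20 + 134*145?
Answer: 29371/2699718350 ≈ 1.0879e-5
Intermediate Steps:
X = 19450 (X = 20 + 19430 = 19450)
t = 29371/138803 (t = -58742/(7*(-39658)) = -58742*(-1)/(7*39658) = -⅐*(-29371/19829) = 29371/138803 ≈ 0.21160)
t/X = (29371/138803)/19450 = (29371/138803)*(1/19450) = 29371/2699718350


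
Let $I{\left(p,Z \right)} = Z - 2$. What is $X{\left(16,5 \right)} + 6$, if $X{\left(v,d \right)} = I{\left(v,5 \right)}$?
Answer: $9$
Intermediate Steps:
$I{\left(p,Z \right)} = -2 + Z$
$X{\left(v,d \right)} = 3$ ($X{\left(v,d \right)} = -2 + 5 = 3$)
$X{\left(16,5 \right)} + 6 = 3 + 6 = 9$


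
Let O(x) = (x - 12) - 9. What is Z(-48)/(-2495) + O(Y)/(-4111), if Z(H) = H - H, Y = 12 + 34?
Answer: -25/4111 ≈ -0.0060812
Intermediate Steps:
Y = 46
O(x) = -21 + x (O(x) = (-12 + x) - 9 = -21 + x)
Z(H) = 0
Z(-48)/(-2495) + O(Y)/(-4111) = 0/(-2495) + (-21 + 46)/(-4111) = 0*(-1/2495) + 25*(-1/4111) = 0 - 25/4111 = -25/4111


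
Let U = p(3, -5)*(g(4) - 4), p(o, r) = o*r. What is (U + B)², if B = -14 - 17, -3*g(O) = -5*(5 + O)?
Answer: 38416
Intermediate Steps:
g(O) = 25/3 + 5*O/3 (g(O) = -(-5)*(5 + O)/3 = -(-25 - 5*O)/3 = 25/3 + 5*O/3)
B = -31
U = -165 (U = (3*(-5))*((25/3 + (5/3)*4) - 4) = -15*((25/3 + 20/3) - 4) = -15*(15 - 4) = -15*11 = -165)
(U + B)² = (-165 - 31)² = (-196)² = 38416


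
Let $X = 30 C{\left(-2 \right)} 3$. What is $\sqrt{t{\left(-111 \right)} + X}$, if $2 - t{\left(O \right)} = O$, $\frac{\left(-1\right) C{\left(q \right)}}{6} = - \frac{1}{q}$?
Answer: $i \sqrt{157} \approx 12.53 i$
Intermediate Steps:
$C{\left(q \right)} = \frac{6}{q}$ ($C{\left(q \right)} = - 6 \left(- \frac{1}{q}\right) = \frac{6}{q}$)
$t{\left(O \right)} = 2 - O$
$X = -270$ ($X = 30 \frac{6}{-2} \cdot 3 = 30 \cdot 6 \left(- \frac{1}{2}\right) 3 = 30 \left(-3\right) 3 = \left(-90\right) 3 = -270$)
$\sqrt{t{\left(-111 \right)} + X} = \sqrt{\left(2 - -111\right) - 270} = \sqrt{\left(2 + 111\right) - 270} = \sqrt{113 - 270} = \sqrt{-157} = i \sqrt{157}$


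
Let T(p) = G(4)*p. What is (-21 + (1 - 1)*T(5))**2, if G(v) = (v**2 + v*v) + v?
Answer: 441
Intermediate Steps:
G(v) = v + 2*v**2 (G(v) = (v**2 + v**2) + v = 2*v**2 + v = v + 2*v**2)
T(p) = 36*p (T(p) = (4*(1 + 2*4))*p = (4*(1 + 8))*p = (4*9)*p = 36*p)
(-21 + (1 - 1)*T(5))**2 = (-21 + (1 - 1)*(36*5))**2 = (-21 + 0*180)**2 = (-21 + 0)**2 = (-21)**2 = 441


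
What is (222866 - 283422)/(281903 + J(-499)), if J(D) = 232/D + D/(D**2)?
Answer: -7554361/35167341 ≈ -0.21481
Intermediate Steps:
J(D) = 233/D (J(D) = 232/D + D/D**2 = 232/D + 1/D = 233/D)
(222866 - 283422)/(281903 + J(-499)) = (222866 - 283422)/(281903 + 233/(-499)) = -60556/(281903 + 233*(-1/499)) = -60556/(281903 - 233/499) = -60556/140669364/499 = -60556*499/140669364 = -7554361/35167341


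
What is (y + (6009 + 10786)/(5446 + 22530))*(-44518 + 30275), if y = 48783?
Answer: -19438419152729/27976 ≈ -6.9482e+8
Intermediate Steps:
(y + (6009 + 10786)/(5446 + 22530))*(-44518 + 30275) = (48783 + (6009 + 10786)/(5446 + 22530))*(-44518 + 30275) = (48783 + 16795/27976)*(-14243) = (1364770003/27976)*(-14243) = -19438419152729/27976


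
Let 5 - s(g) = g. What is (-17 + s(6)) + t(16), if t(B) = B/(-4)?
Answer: -22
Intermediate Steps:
s(g) = 5 - g
t(B) = -B/4 (t(B) = B*(-1/4) = -B/4)
(-17 + s(6)) + t(16) = (-17 + (5 - 1*6)) - 1/4*16 = (-17 + (5 - 6)) - 4 = (-17 - 1) - 4 = -18 - 4 = -22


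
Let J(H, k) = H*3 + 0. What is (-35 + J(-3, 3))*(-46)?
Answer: 2024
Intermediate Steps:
J(H, k) = 3*H (J(H, k) = 3*H + 0 = 3*H)
(-35 + J(-3, 3))*(-46) = (-35 + 3*(-3))*(-46) = (-35 - 9)*(-46) = -44*(-46) = 2024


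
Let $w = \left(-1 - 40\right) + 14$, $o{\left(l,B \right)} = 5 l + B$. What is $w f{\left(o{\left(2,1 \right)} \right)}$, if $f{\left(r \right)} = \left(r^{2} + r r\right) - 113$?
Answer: $-3483$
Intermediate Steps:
$o{\left(l,B \right)} = B + 5 l$
$f{\left(r \right)} = -113 + 2 r^{2}$ ($f{\left(r \right)} = \left(r^{2} + r^{2}\right) - 113 = 2 r^{2} - 113 = -113 + 2 r^{2}$)
$w = -27$ ($w = -41 + 14 = -27$)
$w f{\left(o{\left(2,1 \right)} \right)} = - 27 \left(-113 + 2 \left(1 + 5 \cdot 2\right)^{2}\right) = - 27 \left(-113 + 2 \left(1 + 10\right)^{2}\right) = - 27 \left(-113 + 2 \cdot 11^{2}\right) = - 27 \left(-113 + 2 \cdot 121\right) = - 27 \left(-113 + 242\right) = \left(-27\right) 129 = -3483$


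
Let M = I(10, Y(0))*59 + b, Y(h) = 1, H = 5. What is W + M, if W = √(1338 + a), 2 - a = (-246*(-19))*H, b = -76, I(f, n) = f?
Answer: 514 + I*√22030 ≈ 514.0 + 148.43*I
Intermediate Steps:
a = -23368 (a = 2 - (-246*(-19))*5 = 2 - 4674*5 = 2 - 1*23370 = 2 - 23370 = -23368)
M = 514 (M = 10*59 - 76 = 590 - 76 = 514)
W = I*√22030 (W = √(1338 - 23368) = √(-22030) = I*√22030 ≈ 148.43*I)
W + M = I*√22030 + 514 = 514 + I*√22030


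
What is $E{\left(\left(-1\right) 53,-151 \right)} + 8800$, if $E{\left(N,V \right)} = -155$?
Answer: $8645$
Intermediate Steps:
$E{\left(\left(-1\right) 53,-151 \right)} + 8800 = -155 + 8800 = 8645$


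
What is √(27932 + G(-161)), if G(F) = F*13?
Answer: 9*√319 ≈ 160.75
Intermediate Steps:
G(F) = 13*F
√(27932 + G(-161)) = √(27932 + 13*(-161)) = √(27932 - 2093) = √25839 = 9*√319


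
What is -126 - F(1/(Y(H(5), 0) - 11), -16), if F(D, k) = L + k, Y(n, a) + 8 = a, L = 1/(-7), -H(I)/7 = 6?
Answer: -769/7 ≈ -109.86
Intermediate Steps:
H(I) = -42 (H(I) = -7*6 = -42)
L = -⅐ ≈ -0.14286
Y(n, a) = -8 + a
F(D, k) = -⅐ + k
-126 - F(1/(Y(H(5), 0) - 11), -16) = -126 - (-⅐ - 16) = -126 - 1*(-113/7) = -126 + 113/7 = -769/7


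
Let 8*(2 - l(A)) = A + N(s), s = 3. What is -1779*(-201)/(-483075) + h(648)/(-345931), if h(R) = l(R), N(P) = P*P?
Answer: -109919070813/148542771400 ≈ -0.73998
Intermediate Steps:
N(P) = P²
l(A) = 7/8 - A/8 (l(A) = 2 - (A + 3²)/8 = 2 - (A + 9)/8 = 2 - (9 + A)/8 = 2 + (-9/8 - A/8) = 7/8 - A/8)
h(R) = 7/8 - R/8
-1779*(-201)/(-483075) + h(648)/(-345931) = -1779*(-201)/(-483075) + (7/8 - ⅛*648)/(-345931) = 357579*(-1/483075) + (7/8 - 81)*(-1/345931) = -39731/53675 - 641/8*(-1/345931) = -39731/53675 + 641/2767448 = -109919070813/148542771400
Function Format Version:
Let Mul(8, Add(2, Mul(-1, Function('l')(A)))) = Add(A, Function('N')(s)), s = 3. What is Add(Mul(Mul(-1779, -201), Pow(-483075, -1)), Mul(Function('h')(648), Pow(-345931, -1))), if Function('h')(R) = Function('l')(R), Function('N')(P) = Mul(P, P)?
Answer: Rational(-109919070813, 148542771400) ≈ -0.73998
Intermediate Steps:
Function('N')(P) = Pow(P, 2)
Function('l')(A) = Add(Rational(7, 8), Mul(Rational(-1, 8), A)) (Function('l')(A) = Add(2, Mul(Rational(-1, 8), Add(A, Pow(3, 2)))) = Add(2, Mul(Rational(-1, 8), Add(A, 9))) = Add(2, Mul(Rational(-1, 8), Add(9, A))) = Add(2, Add(Rational(-9, 8), Mul(Rational(-1, 8), A))) = Add(Rational(7, 8), Mul(Rational(-1, 8), A)))
Function('h')(R) = Add(Rational(7, 8), Mul(Rational(-1, 8), R))
Add(Mul(Mul(-1779, -201), Pow(-483075, -1)), Mul(Function('h')(648), Pow(-345931, -1))) = Add(Mul(Mul(-1779, -201), Pow(-483075, -1)), Mul(Add(Rational(7, 8), Mul(Rational(-1, 8), 648)), Pow(-345931, -1))) = Add(Mul(357579, Rational(-1, 483075)), Mul(Add(Rational(7, 8), -81), Rational(-1, 345931))) = Add(Rational(-39731, 53675), Mul(Rational(-641, 8), Rational(-1, 345931))) = Add(Rational(-39731, 53675), Rational(641, 2767448)) = Rational(-109919070813, 148542771400)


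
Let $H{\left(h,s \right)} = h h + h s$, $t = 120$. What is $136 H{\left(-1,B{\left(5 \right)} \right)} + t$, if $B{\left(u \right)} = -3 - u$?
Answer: $1344$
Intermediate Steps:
$H{\left(h,s \right)} = h^{2} + h s$
$136 H{\left(-1,B{\left(5 \right)} \right)} + t = 136 \left(- (-1 - 8)\right) + 120 = 136 \left(\left(-1\right) \left(-9\right)\right) + 120 = 136 \cdot 9 + 120 = 1224 + 120 = 1344$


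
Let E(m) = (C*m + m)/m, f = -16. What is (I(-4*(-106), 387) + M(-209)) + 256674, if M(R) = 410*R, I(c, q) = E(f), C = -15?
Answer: 170970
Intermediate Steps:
E(m) = -14 (E(m) = (-15*m + m)/m = (-14*m)/m = -14)
I(c, q) = -14
(I(-4*(-106), 387) + M(-209)) + 256674 = (-14 + 410*(-209)) + 256674 = (-14 - 85690) + 256674 = -85704 + 256674 = 170970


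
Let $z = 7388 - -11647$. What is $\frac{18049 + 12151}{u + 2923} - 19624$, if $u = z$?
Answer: $- \frac{215436796}{10979} \approx -19623.0$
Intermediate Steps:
$z = 19035$ ($z = 7388 + 11647 = 19035$)
$u = 19035$
$\frac{18049 + 12151}{u + 2923} - 19624 = \frac{18049 + 12151}{19035 + 2923} - 19624 = \frac{30200}{21958} - 19624 = 30200 \cdot \frac{1}{21958} - 19624 = \frac{15100}{10979} - 19624 = - \frac{215436796}{10979}$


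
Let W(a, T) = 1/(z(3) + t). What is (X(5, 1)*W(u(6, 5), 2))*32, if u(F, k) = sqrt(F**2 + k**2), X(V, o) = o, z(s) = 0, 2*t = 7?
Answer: 64/7 ≈ 9.1429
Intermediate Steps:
t = 7/2 (t = (1/2)*7 = 7/2 ≈ 3.5000)
W(a, T) = 2/7 (W(a, T) = 1/(0 + 7/2) = 1/(7/2) = 2/7)
(X(5, 1)*W(u(6, 5), 2))*32 = (1*(2/7))*32 = (2/7)*32 = 64/7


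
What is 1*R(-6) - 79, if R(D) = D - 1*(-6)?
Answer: -79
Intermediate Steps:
R(D) = 6 + D (R(D) = D + 6 = 6 + D)
1*R(-6) - 79 = 1*(6 - 6) - 79 = 1*0 - 79 = 0 - 79 = -79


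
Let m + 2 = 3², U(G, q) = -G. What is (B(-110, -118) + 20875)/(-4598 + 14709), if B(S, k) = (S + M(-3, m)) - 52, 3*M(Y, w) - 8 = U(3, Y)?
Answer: 62144/30333 ≈ 2.0487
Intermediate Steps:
m = 7 (m = -2 + 3² = -2 + 9 = 7)
M(Y, w) = 5/3 (M(Y, w) = 8/3 + (-1*3)/3 = 8/3 + (⅓)*(-3) = 8/3 - 1 = 5/3)
B(S, k) = -151/3 + S (B(S, k) = (S + 5/3) - 52 = (5/3 + S) - 52 = -151/3 + S)
(B(-110, -118) + 20875)/(-4598 + 14709) = ((-151/3 - 110) + 20875)/(-4598 + 14709) = (-481/3 + 20875)/10111 = (62144/3)*(1/10111) = 62144/30333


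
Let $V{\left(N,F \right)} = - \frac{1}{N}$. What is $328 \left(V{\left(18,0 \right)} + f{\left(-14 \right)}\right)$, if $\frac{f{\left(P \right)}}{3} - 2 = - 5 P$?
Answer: $\frac{637468}{9} \approx 70830.0$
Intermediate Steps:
$f{\left(P \right)} = 6 - 15 P$ ($f{\left(P \right)} = 6 + 3 \left(- 5 P\right) = 6 - 15 P$)
$328 \left(V{\left(18,0 \right)} + f{\left(-14 \right)}\right) = 328 \left(- \frac{1}{18} + \left(6 - -210\right)\right) = 328 \left(\left(-1\right) \frac{1}{18} + \left(6 + 210\right)\right) = 328 \left(- \frac{1}{18} + 216\right) = 328 \cdot \frac{3887}{18} = \frac{637468}{9}$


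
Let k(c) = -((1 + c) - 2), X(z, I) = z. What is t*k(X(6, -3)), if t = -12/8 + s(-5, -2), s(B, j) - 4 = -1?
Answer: -15/2 ≈ -7.5000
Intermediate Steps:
s(B, j) = 3 (s(B, j) = 4 - 1 = 3)
k(c) = 1 - c (k(c) = -(-1 + c) = 1 - c)
t = 3/2 (t = -12/8 + 3 = -12*1/8 + 3 = -3/2 + 3 = 3/2 ≈ 1.5000)
t*k(X(6, -3)) = 3*(1 - 1*6)/2 = 3*(1 - 6)/2 = (3/2)*(-5) = -15/2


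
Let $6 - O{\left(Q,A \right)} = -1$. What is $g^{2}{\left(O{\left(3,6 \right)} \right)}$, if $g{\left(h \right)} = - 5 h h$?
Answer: $60025$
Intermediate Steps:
$O{\left(Q,A \right)} = 7$ ($O{\left(Q,A \right)} = 6 - -1 = 6 + 1 = 7$)
$g{\left(h \right)} = - 5 h^{2}$
$g^{2}{\left(O{\left(3,6 \right)} \right)} = \left(- 5 \cdot 7^{2}\right)^{2} = \left(\left(-5\right) 49\right)^{2} = \left(-245\right)^{2} = 60025$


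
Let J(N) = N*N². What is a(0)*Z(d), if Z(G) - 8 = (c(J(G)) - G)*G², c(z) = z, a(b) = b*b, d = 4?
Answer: 0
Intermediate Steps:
J(N) = N³
a(b) = b²
Z(G) = 8 + G²*(G³ - G) (Z(G) = 8 + (G³ - G)*G² = 8 + G²*(G³ - G))
a(0)*Z(d) = 0²*(8 + 4⁵ - 1*4³) = 0*(8 + 1024 - 1*64) = 0*(8 + 1024 - 64) = 0*968 = 0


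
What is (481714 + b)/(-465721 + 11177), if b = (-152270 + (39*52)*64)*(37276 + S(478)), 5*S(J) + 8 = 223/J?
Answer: 1000662344091/543180080 ≈ 1842.2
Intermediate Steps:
S(J) = -8/5 + 223/(5*J) (S(J) = -8/5 + (223/J)/5 = -8/5 + 223/(5*J))
b = -1001237992321/1195 (b = (-152270 + (39*52)*64)*(37276 + (1/5)*(223 - 8*478)/478) = (-152270 + 2028*64)*(37276 + (1/5)*(1/478)*(223 - 3824)) = (-152270 + 129792)*(37276 + (1/5)*(1/478)*(-3601)) = -22478*(37276 - 3601/2390) = -22478*89086039/2390 = -1001237992321/1195 ≈ -8.3786e+8)
(481714 + b)/(-465721 + 11177) = (481714 - 1001237992321/1195)/(-465721 + 11177) = -1000662344091/1195/(-454544) = -1000662344091/1195*(-1/454544) = 1000662344091/543180080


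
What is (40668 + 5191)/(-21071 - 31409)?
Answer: -45859/52480 ≈ -0.87384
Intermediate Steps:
(40668 + 5191)/(-21071 - 31409) = 45859/(-52480) = 45859*(-1/52480) = -45859/52480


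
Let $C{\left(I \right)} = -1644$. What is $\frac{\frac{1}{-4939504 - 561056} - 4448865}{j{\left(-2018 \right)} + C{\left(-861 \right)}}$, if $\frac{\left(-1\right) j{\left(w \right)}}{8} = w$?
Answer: $- \frac{24471248864401}{79758120000} \approx -306.82$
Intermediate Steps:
$j{\left(w \right)} = - 8 w$
$\frac{\frac{1}{-4939504 - 561056} - 4448865}{j{\left(-2018 \right)} + C{\left(-861 \right)}} = \frac{\frac{1}{-4939504 - 561056} - 4448865}{\left(-8\right) \left(-2018\right) - 1644} = \frac{\frac{1}{-5500560} - 4448865}{16144 - 1644} = \frac{- \frac{1}{5500560} - 4448865}{14500} = \left(- \frac{24471248864401}{5500560}\right) \frac{1}{14500} = - \frac{24471248864401}{79758120000}$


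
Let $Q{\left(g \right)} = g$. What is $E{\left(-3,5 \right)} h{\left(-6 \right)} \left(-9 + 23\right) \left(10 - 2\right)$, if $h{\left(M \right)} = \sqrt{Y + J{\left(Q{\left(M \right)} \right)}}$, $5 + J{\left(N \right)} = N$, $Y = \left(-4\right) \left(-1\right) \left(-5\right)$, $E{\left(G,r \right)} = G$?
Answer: $- 336 i \sqrt{31} \approx - 1870.8 i$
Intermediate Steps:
$Y = -20$ ($Y = 4 \left(-5\right) = -20$)
$J{\left(N \right)} = -5 + N$
$h{\left(M \right)} = \sqrt{-25 + M}$ ($h{\left(M \right)} = \sqrt{-20 + \left(-5 + M\right)} = \sqrt{-25 + M}$)
$E{\left(-3,5 \right)} h{\left(-6 \right)} \left(-9 + 23\right) \left(10 - 2\right) = - 3 \sqrt{-25 - 6} \left(-9 + 23\right) \left(10 - 2\right) = - 3 \sqrt{-31} \cdot 14 \cdot 8 = - 3 i \sqrt{31} \cdot 112 = - 336 i \sqrt{31}$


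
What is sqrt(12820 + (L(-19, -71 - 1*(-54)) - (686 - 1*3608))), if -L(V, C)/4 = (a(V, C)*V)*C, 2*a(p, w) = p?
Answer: 4*sqrt(1751) ≈ 167.38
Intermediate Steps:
a(p, w) = p/2
L(V, C) = -2*C*V**2 (L(V, C) = -4*(V/2)*V*C = -4*V**2/2*C = -2*C*V**2)
sqrt(12820 + (L(-19, -71 - 1*(-54)) - (686 - 1*3608))) = sqrt(12820 + (-2*(-71 - 1*(-54))*(-19)**2 - (686 - 1*3608))) = sqrt(12820 + (-2*(-71 + 54)*361 - (686 - 3608))) = sqrt(12820 + (-2*(-17)*361 - 1*(-2922))) = sqrt(12820 + (12274 + 2922)) = sqrt(12820 + 15196) = sqrt(28016) = 4*sqrt(1751)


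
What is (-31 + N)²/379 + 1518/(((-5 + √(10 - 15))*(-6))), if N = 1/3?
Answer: 304589/6822 + 253*I*√5/30 ≈ 44.648 + 18.858*I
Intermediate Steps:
N = ⅓ ≈ 0.33333
(-31 + N)²/379 + 1518/(((-5 + √(10 - 15))*(-6))) = (-31 + ⅓)²/379 + 1518/(((-5 + √(10 - 15))*(-6))) = (-92/3)²*(1/379) + 1518/(((-5 + √(-5))*(-6))) = (8464/9)*(1/379) + 1518/(((-5 + I*√5)*(-6))) = 8464/3411 + 1518/(30 - 6*I*√5)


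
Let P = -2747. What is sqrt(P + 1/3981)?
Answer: I*sqrt(43535443686)/3981 ≈ 52.412*I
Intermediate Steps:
sqrt(P + 1/3981) = sqrt(-2747 + 1/3981) = sqrt(-10935806/3981) = I*sqrt(43535443686)/3981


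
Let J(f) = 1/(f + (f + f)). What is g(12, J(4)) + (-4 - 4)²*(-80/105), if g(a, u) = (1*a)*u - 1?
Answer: -1024/21 ≈ -48.762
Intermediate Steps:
J(f) = 1/(3*f) (J(f) = 1/(f + 2*f) = 1/(3*f))
g(a, u) = -1 + a*u (g(a, u) = a*u - 1 = -1 + a*u)
g(12, J(4)) + (-4 - 4)²*(-80/105) = (-1 + 12*((⅓)/4)) + (-4 - 4)²*(-80/105) = (-1 + 12*((⅓)*(¼))) + (-8)²*(-80*1/105) = (-1 + 12*(1/12)) + 64*(-16/21) = (-1 + 1) - 1024/21 = 0 - 1024/21 = -1024/21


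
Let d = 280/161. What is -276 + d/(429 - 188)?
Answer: -1529828/5543 ≈ -275.99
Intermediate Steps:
d = 40/23 (d = 280*(1/161) = 40/23 ≈ 1.7391)
-276 + d/(429 - 188) = -276 + (40/23)/(429 - 188) = -276 + (40/23)/241 = -276 + (1/241)*(40/23) = -276 + 40/5543 = -1529828/5543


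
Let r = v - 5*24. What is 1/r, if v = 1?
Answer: -1/119 ≈ -0.0084034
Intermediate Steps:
r = -119 (r = 1 - 5*24 = 1 - 120 = -119)
1/r = 1/(-119) = -1/119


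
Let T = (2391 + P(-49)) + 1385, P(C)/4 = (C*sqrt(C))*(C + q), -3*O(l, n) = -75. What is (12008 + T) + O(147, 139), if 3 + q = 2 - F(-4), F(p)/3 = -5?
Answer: 15809 + 48020*I ≈ 15809.0 + 48020.0*I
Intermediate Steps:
F(p) = -15 (F(p) = 3*(-5) = -15)
O(l, n) = 25 (O(l, n) = -1/3*(-75) = 25)
q = 14 (q = -3 + (2 - 1*(-15)) = -3 + (2 + 15) = -3 + 17 = 14)
P(C) = 4*C**(3/2)*(14 + C) (P(C) = 4*((C*sqrt(C))*(C + 14)) = 4*(C**(3/2)*(14 + C)) = 4*C**(3/2)*(14 + C))
T = 3776 + 48020*I (T = (2391 + 4*(-49)**(3/2)*(14 - 49)) + 1385 = (2391 + 4*(-343*I)*(-35)) + 1385 = (2391 + 48020*I) + 1385 = 3776 + 48020*I ≈ 3776.0 + 48020.0*I)
(12008 + T) + O(147, 139) = (12008 + (3776 + 48020*I)) + 25 = (15784 + 48020*I) + 25 = 15809 + 48020*I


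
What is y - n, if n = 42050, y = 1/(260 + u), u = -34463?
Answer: -1438236151/34203 ≈ -42050.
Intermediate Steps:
y = -1/34203 (y = 1/(260 - 34463) = 1/(-34203) = -1/34203 ≈ -2.9237e-5)
y - n = -1/34203 - 1*42050 = -1/34203 - 42050 = -1438236151/34203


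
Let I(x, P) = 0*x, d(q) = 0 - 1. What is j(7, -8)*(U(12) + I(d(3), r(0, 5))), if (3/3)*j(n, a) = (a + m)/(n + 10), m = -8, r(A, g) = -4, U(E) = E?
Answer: -192/17 ≈ -11.294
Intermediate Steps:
d(q) = -1
j(n, a) = (-8 + a)/(10 + n) (j(n, a) = (a - 8)/(n + 10) = (-8 + a)/(10 + n))
I(x, P) = 0
j(7, -8)*(U(12) + I(d(3), r(0, 5))) = ((-8 - 8)/(10 + 7))*(12 + 0) = (-16/17)*12 = ((1/17)*(-16))*12 = -16/17*12 = -192/17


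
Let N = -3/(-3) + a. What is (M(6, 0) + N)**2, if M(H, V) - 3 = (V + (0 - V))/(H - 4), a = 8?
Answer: 144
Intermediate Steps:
M(H, V) = 3 (M(H, V) = 3 + (V + (0 - V))/(H - 4) = 3 + (V - V)/(-4 + H) = 3 + 0/(-4 + H) = 3 + 0 = 3)
N = 9 (N = -3/(-3) + 8 = -3*(-1/3) + 8 = 1 + 8 = 9)
(M(6, 0) + N)**2 = (3 + 9)**2 = 12**2 = 144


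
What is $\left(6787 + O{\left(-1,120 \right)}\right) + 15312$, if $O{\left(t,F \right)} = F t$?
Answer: $21979$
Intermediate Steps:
$\left(6787 + O{\left(-1,120 \right)}\right) + 15312 = \left(6787 + 120 \left(-1\right)\right) + 15312 = \left(6787 - 120\right) + 15312 = 6667 + 15312 = 21979$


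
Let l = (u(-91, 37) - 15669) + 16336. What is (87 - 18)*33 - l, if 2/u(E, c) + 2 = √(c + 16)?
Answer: 78886/49 - 2*√53/49 ≈ 1609.6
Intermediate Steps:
u(E, c) = 2/(-2 + √(16 + c)) (u(E, c) = 2/(-2 + √(c + 16)) = 2/(-2 + √(16 + c)))
l = 667 + 2/(-2 + √53) (l = (2/(-2 + √(16 + 37)) - 15669) + 16336 = (2/(-2 + √53) - 15669) + 16336 = (-15669 + 2/(-2 + √53)) + 16336 = 667 + 2/(-2 + √53) ≈ 667.38)
(87 - 18)*33 - l = (87 - 18)*33 - (32687/49 + 2*√53/49) = 69*33 + (-32687/49 - 2*√53/49) = 2277 + (-32687/49 - 2*√53/49) = 78886/49 - 2*√53/49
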